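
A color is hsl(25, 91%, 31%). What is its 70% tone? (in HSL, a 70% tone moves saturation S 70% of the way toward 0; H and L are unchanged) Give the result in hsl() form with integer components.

S moves 70% from 91 toward 0: 91 − 63.7 = 27.3 → 27.
H and L are unchanged.

hsl(25, 27%, 31%)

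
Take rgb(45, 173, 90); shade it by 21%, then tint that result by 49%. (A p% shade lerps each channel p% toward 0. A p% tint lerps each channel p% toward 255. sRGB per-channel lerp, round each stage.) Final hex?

A 21% shade moves each channel 21% toward 0:
  R: 45 + 0.21×(0−45) = 45 − 9.45 = 35.55 → 36
  G: 173 − 36.33 = 136.67 → 137
  B: 90 − 18.9 = 71.1 → 71
After the shade: rgb(36, 137, 71) = #248947.
Lerp each channel 49% toward 255:
  R: 36 + 107.31 = 143.31 → 143
  G: 137 + 0.49×(255−137) = 137 + 57.82 = 194.82 → 195
  B: 71 + 90.16 = 161.16 → 161
rgb(143, 195, 161) = #8FC3A1.

#8FC3A1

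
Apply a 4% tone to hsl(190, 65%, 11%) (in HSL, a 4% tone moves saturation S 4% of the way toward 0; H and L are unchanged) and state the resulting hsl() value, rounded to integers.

S moves 4% from 65 toward 0: 65 − 2.6 = 62.4 → 62.
H and L are unchanged.

hsl(190, 62%, 11%)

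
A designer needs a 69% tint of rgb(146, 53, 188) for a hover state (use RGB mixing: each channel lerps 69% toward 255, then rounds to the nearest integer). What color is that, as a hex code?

#ddc0ea

Lerp each channel 69% toward 255:
  R: 146 + 0.69×(255−146) = 146 + 75.21 = 221.21 → 221
  G: 53 + 0.69×(255−53) = 53 + 139.38 = 192.38 → 192
  B: 188 + 0.69×(255−188) = 188 + 46.23 = 234.23 → 234
rgb(221, 192, 234) = #ddc0ea.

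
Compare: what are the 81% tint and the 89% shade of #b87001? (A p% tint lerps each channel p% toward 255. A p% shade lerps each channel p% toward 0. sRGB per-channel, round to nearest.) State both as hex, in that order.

#f2e4cf, #140c00

#b87001 is rgb(184, 112, 1).
81% tint:
  R: 184 + 57.51 = 241.51 → 242
  G: 112 + 0.81×(255−112) = 112 + 115.83 = 227.83 → 228
  B: 1 + 0.81×(255−1) = 1 + 205.74 = 206.74 → 207
  → #f2e4cf
89% shade:
  R: 184 + 0.89×(0−184) = 184 − 163.76 = 20.24 → 20
  G: 112 + 0.89×(0−112) = 112 − 99.68 = 12.32 → 12
  B: 1 − 0.89 = 0.11 → 0
  → #140c00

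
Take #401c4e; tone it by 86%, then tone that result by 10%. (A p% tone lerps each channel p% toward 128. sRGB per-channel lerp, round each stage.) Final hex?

#78737a

#401c4e is rgb(64, 28, 78).
Lerp each channel 86% toward 128:
  R: 64 + 0.86×(128−64) = 64 + 55.04 = 119.04 → 119
  G: 28 + 0.86×(128−28) = 28 + 86 = 114 → 114
  B: 78 + 43 = 121 → 121
After the tone: rgb(119, 114, 121) = #777279.
Lerp each channel 10% toward 128:
  R: 119 + 0.9 = 119.9 → 120
  G: 114 + 0.1×(128−114) = 114 + 1.4 = 115.4 → 115
  B: 121 + 0.1×(128−121) = 121 + 0.7 = 121.7 → 122
rgb(120, 115, 122) = #78737a.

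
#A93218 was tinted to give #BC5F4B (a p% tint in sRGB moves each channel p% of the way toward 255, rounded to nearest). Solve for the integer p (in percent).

#A93218 is rgb(169, 50, 24); #BC5F4B is rgb(188, 95, 75).
On the B channel (widest range): 75 ≈ 24 + (p/100)(255 − 24), so p ≈ 100×(75 − 24)/(255 − 24) = 5100/231 = 22.08.
p = 22 reproduces all three channels after rounding.

22%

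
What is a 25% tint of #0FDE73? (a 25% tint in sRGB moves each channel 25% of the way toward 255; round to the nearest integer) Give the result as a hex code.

#4BE696

#0FDE73 is rgb(15, 222, 115).
Lerp each channel 25% toward 255:
  R: 15 + 0.25×(255−15) = 15 + 60 = 75 → 75
  G: 222 + 8.25 = 230.25 → 230
  B: 115 + 0.25×(255−115) = 115 + 35 = 150 → 150
rgb(75, 230, 150) = #4BE696.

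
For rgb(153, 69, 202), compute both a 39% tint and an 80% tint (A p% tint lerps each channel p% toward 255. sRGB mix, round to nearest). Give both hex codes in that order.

#c18edf, #ebdaf4

39% tint:
  R: 153 + 0.39×(255−153) = 153 + 39.78 = 192.78 → 193
  G: 69 + 72.54 = 141.54 → 142
  B: 202 + 0.39×(255−202) = 202 + 20.67 = 222.67 → 223
  → #c18edf
80% tint:
  R: 153 + 81.6 = 234.6 → 235
  G: 69 + 0.8×(255−69) = 69 + 148.8 = 217.8 → 218
  B: 202 + 0.8×(255−202) = 202 + 42.4 = 244.4 → 244
  → #ebdaf4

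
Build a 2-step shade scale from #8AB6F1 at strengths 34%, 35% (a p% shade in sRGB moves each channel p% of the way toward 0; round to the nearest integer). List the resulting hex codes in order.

#5B789F, #5A769D

#8AB6F1 is rgb(138, 182, 241).
34%: (138 − 46.92 = 91.08→91, 182 − 61.88 = 120.12→120, 241 − 81.94 = 159.06→159) → #5B789F
35%: (138 − 48.3 = 89.7→90, 182 − 63.7 = 118.3→118, 241 − 84.35 = 156.65→157) → #5A769D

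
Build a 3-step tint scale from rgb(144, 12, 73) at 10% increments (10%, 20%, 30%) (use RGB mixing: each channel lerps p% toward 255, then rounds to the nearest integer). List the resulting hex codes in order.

10%: (144 + 11.1 = 155.1→155, 12 + 24.3 = 36.3→36, 73 + 18.2 = 91.2→91) → #9b245b
20%: (144 + 22.2 = 166.2→166, 12 + 48.6 = 60.6→61, 73 + 36.4 = 109.4→109) → #a63d6d
30%: (144 + 33.3 = 177.3→177, 12 + 72.9 = 84.9→85, 73 + 54.6 = 127.6→128) → #b15580

#9b245b, #a63d6d, #b15580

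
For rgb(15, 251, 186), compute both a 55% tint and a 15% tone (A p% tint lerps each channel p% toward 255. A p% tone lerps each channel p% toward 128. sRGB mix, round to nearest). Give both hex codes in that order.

55% tint:
  R: 15 + 0.55×(255−15) = 15 + 132 = 147 → 147
  G: 251 + 0.55×(255−251) = 251 + 2.2 = 253.2 → 253
  B: 186 + 0.55×(255−186) = 186 + 37.95 = 223.95 → 224
  → #93FDE0
15% tone:
  R: 15 + 16.95 = 31.95 → 32
  G: 251 − 18.45 = 232.55 → 233
  B: 186 − 8.7 = 177.3 → 177
  → #20E9B1

#93FDE0, #20E9B1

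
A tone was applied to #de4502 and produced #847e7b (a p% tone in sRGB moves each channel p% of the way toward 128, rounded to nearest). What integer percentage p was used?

96%

#de4502 is rgb(222, 69, 2); #847e7b is rgb(132, 126, 123).
On the B channel (widest range): 123 ≈ 2 + (p/100)(128 − 2), so p ≈ 100×(123 − 2)/(128 − 2) = 12100/126 = 96.03.
p = 96 reproduces all three channels after rounding.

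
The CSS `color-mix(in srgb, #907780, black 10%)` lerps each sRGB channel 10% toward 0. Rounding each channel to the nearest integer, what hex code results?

#907780 is rgb(144, 119, 128).
Per channel, c → c + 0.1(0 − c):
  R: 144 − 14.4 = 129.6 → 130
  G: 119 − 11.9 = 107.1 → 107
  B: 128 − 12.8 = 115.2 → 115
rgb(130, 107, 115) = #826b73.

#826b73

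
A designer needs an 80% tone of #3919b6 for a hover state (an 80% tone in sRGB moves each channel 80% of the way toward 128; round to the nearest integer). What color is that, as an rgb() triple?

rgb(114, 107, 139)

#3919b6 is rgb(57, 25, 182).
Per channel, c → c + 0.8(128 − c):
  R: 57 + 0.8×(128−57) = 57 + 56.8 = 113.8 → 114
  G: 25 + 0.8×(128−25) = 25 + 82.4 = 107.4 → 107
  B: 182 + 0.8×(128−182) = 182 − 43.2 = 138.8 → 139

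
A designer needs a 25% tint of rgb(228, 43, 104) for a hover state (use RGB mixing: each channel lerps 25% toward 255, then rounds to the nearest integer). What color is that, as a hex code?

#eb608e

A 25% tint moves each channel 25% toward 255:
  R: 228 + 0.25×(255−228) = 228 + 6.75 = 234.75 → 235
  G: 43 + 53 = 96 → 96
  B: 104 + 0.25×(255−104) = 104 + 37.75 = 141.75 → 142
rgb(235, 96, 142) = #eb608e.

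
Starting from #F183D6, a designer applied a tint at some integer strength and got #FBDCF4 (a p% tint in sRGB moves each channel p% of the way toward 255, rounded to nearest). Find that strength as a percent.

#F183D6 is rgb(241, 131, 214); #FBDCF4 is rgb(251, 220, 244).
On the G channel (widest range): 220 ≈ 131 + (p/100)(255 − 131), so p ≈ 100×(220 − 131)/(255 − 131) = 8900/124 = 71.77.
p = 72 reproduces all three channels after rounding.

72%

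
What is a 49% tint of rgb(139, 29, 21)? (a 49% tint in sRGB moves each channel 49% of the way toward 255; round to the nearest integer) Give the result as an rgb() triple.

rgb(196, 140, 136)

Per channel, c → c + 0.49(255 − c):
  R: 139 + 0.49×(255−139) = 139 + 56.84 = 195.84 → 196
  G: 29 + 0.49×(255−29) = 29 + 110.74 = 139.74 → 140
  B: 21 + 0.49×(255−21) = 21 + 114.66 = 135.66 → 136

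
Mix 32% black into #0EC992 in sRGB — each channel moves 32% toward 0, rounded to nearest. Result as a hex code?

#0A8963

#0EC992 is rgb(14, 201, 146).
A 32% shade moves each channel 32% toward 0:
  R: 14 − 4.48 = 9.52 → 10
  G: 201 + 0.32×(0−201) = 201 − 64.32 = 136.68 → 137
  B: 146 + 0.32×(0−146) = 146 − 46.72 = 99.28 → 99
rgb(10, 137, 99) = #0A8963.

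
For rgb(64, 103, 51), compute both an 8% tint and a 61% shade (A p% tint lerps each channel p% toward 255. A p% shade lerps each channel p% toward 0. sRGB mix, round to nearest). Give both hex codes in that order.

#4F7343, #192814

8% tint:
  R: 64 + 15.28 = 79.28 → 79
  G: 103 + 0.08×(255−103) = 103 + 12.16 = 115.16 → 115
  B: 51 + 16.32 = 67.32 → 67
  → #4F7343
61% shade:
  R: 64 + 0.61×(0−64) = 64 − 39.04 = 24.96 → 25
  G: 103 − 62.83 = 40.17 → 40
  B: 51 − 31.11 = 19.89 → 20
  → #192814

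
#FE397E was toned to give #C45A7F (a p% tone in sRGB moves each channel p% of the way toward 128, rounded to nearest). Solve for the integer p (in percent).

#FE397E is rgb(254, 57, 126); #C45A7F is rgb(196, 90, 127).
On the R channel (widest range): 196 ≈ 254 + (p/100)(128 − 254), so p ≈ 100×(196 − 254)/(128 − 254) = -5800/-126 = 46.03.
p = 46 reproduces all three channels after rounding.

46%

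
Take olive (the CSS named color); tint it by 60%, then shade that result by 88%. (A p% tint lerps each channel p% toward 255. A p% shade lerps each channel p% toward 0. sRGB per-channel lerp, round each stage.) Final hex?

CSS olive is rgb(128, 128, 0).
A 60% tint moves each channel 60% toward 255:
  R: 128 + 0.6×(255−128) = 128 + 76.2 = 204.2 → 204
  G: 128 + 76.2 = 204.2 → 204
  B: 0 + 0.6×(255−0) = 0 + 153 = 153 → 153
After the tint: rgb(204, 204, 153) = #cccc99.
Lerp each channel 88% toward 0:
  R: 204 + 0.88×(0−204) = 204 − 179.52 = 24.48 → 24
  G: 204 + 0.88×(0−204) = 204 − 179.52 = 24.48 → 24
  B: 153 + 0.88×(0−153) = 153 − 134.64 = 18.36 → 18
rgb(24, 24, 18) = #181812.

#181812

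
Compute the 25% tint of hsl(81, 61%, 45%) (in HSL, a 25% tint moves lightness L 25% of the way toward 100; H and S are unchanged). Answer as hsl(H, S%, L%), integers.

hsl(81, 61%, 59%)

L moves 25% from 45 toward 100: 45 + 13.75 = 58.75 → 59.
H and S are unchanged.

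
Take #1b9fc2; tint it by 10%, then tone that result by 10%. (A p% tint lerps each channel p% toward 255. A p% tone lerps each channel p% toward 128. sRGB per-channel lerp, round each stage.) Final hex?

#3aa5c1

#1b9fc2 is rgb(27, 159, 194).
Lerp each channel 10% toward 255:
  R: 27 + 22.8 = 49.8 → 50
  G: 159 + 9.6 = 168.6 → 169
  B: 194 + 6.1 = 200.1 → 200
After the tint: rgb(50, 169, 200) = #32a9c8.
Lerp each channel 10% toward 128:
  R: 50 + 0.1×(128−50) = 50 + 7.8 = 57.8 → 58
  G: 169 + 0.1×(128−169) = 169 − 4.1 = 164.9 → 165
  B: 200 + 0.1×(128−200) = 200 − 7.2 = 192.8 → 193
rgb(58, 165, 193) = #3aa5c1.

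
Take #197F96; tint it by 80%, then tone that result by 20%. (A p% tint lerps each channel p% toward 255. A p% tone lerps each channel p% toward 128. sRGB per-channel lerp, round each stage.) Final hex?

#C1D1D5

#197F96 is rgb(25, 127, 150).
An 80% tint moves each channel 80% toward 255:
  R: 25 + 0.8×(255−25) = 25 + 184 = 209 → 209
  G: 127 + 102.4 = 229.4 → 229
  B: 150 + 0.8×(255−150) = 150 + 84 = 234 → 234
After the tint: rgb(209, 229, 234) = #D1E5EA.
A 20% tone moves each channel 20% toward 128:
  R: 209 + 0.2×(128−209) = 209 − 16.2 = 192.8 → 193
  G: 229 + 0.2×(128−229) = 229 − 20.2 = 208.8 → 209
  B: 234 + 0.2×(128−234) = 234 − 21.2 = 212.8 → 213
rgb(193, 209, 213) = #C1D1D5.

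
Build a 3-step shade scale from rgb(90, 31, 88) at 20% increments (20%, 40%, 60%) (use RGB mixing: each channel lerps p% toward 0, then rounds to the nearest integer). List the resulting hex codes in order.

20%: (90 − 18 = 72→72, 31 − 6.2 = 24.8→25, 88 − 17.6 = 70.4→70) → #481946
40%: (90 − 36 = 54→54, 31 − 12.4 = 18.6→19, 88 − 35.2 = 52.8→53) → #361335
60%: (90 − 54 = 36→36, 31 − 18.6 = 12.4→12, 88 − 52.8 = 35.2→35) → #240c23

#481946, #361335, #240c23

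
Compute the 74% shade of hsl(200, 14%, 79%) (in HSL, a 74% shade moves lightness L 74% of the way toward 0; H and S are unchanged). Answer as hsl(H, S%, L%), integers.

L moves 74% from 79 toward 0: 79 − 58.46 = 20.54 → 21.
H and S are unchanged.

hsl(200, 14%, 21%)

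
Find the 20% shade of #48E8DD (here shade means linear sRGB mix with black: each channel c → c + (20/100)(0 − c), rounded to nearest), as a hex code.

#3ABAB1

#48E8DD is rgb(72, 232, 221).
Per channel, c → c + 0.2(0 − c):
  R: 72 + 0.2×(0−72) = 72 − 14.4 = 57.6 → 58
  G: 232 + 0.2×(0−232) = 232 − 46.4 = 185.6 → 186
  B: 221 − 44.2 = 176.8 → 177
rgb(58, 186, 177) = #3ABAB1.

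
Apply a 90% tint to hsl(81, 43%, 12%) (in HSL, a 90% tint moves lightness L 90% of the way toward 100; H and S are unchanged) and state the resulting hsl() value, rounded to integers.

L moves 90% from 12 toward 100: 12 + 79.2 = 91.2 → 91.
H and S are unchanged.

hsl(81, 43%, 91%)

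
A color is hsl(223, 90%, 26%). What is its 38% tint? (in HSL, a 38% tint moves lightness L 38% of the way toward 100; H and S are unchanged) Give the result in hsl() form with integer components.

hsl(223, 90%, 54%)

L moves 38% from 26 toward 100: 26 + 28.12 = 54.12 → 54.
H and S are unchanged.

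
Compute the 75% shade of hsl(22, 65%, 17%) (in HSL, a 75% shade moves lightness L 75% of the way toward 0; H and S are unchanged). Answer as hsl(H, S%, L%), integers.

L moves 75% from 17 toward 0: 17 − 12.75 = 4.25 → 4.
H and S are unchanged.

hsl(22, 65%, 4%)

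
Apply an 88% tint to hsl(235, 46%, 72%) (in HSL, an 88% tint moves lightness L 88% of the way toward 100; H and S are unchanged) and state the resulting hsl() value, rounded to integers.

L moves 88% from 72 toward 100: 72 + 24.64 = 96.64 → 97.
H and S are unchanged.

hsl(235, 46%, 97%)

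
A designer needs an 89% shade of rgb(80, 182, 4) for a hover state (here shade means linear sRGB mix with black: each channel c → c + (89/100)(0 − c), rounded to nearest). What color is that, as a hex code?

Lerp each channel 89% toward 0:
  R: 80 + 0.89×(0−80) = 80 − 71.2 = 8.8 → 9
  G: 182 + 0.89×(0−182) = 182 − 161.98 = 20.02 → 20
  B: 4 + 0.89×(0−4) = 4 − 3.56 = 0.44 → 0
rgb(9, 20, 0) = #091400.

#091400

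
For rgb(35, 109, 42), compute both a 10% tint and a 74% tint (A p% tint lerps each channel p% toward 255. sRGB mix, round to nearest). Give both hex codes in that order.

10% tint:
  R: 35 + 22 = 57 → 57
  G: 109 + 14.6 = 123.6 → 124
  B: 42 + 0.1×(255−42) = 42 + 21.3 = 63.3 → 63
  → #397C3F
74% tint:
  R: 35 + 0.74×(255−35) = 35 + 162.8 = 197.8 → 198
  G: 109 + 0.74×(255−109) = 109 + 108.04 = 217.04 → 217
  B: 42 + 0.74×(255−42) = 42 + 157.62 = 199.62 → 200
  → #C6D9C8

#397C3F, #C6D9C8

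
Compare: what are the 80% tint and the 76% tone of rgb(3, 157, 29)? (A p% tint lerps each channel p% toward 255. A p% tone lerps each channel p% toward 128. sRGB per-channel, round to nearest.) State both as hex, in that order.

#CDEBD2, #628768

80% tint:
  R: 3 + 201.6 = 204.6 → 205
  G: 157 + 0.8×(255−157) = 157 + 78.4 = 235.4 → 235
  B: 29 + 0.8×(255−29) = 29 + 180.8 = 209.8 → 210
  → #CDEBD2
76% tone:
  R: 3 + 95 = 98 → 98
  G: 157 + 0.76×(128−157) = 157 − 22.04 = 134.96 → 135
  B: 29 + 0.76×(128−29) = 29 + 75.24 = 104.24 → 104
  → #628768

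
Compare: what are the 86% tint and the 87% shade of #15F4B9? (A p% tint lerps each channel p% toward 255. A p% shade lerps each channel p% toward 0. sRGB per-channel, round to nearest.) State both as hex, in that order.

#DEFDF5, #032018

#15F4B9 is rgb(21, 244, 185).
86% tint:
  R: 21 + 0.86×(255−21) = 21 + 201.24 = 222.24 → 222
  G: 244 + 9.46 = 253.46 → 253
  B: 185 + 0.86×(255−185) = 185 + 60.2 = 245.2 → 245
  → #DEFDF5
87% shade:
  R: 21 + 0.87×(0−21) = 21 − 18.27 = 2.73 → 3
  G: 244 + 0.87×(0−244) = 244 − 212.28 = 31.72 → 32
  B: 185 − 160.95 = 24.05 → 24
  → #032018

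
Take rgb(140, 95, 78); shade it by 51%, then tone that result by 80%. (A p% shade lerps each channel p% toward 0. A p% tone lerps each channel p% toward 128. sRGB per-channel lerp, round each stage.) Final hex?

A 51% shade moves each channel 51% toward 0:
  R: 140 − 71.4 = 68.6 → 69
  G: 95 + 0.51×(0−95) = 95 − 48.45 = 46.55 → 47
  B: 78 + 0.51×(0−78) = 78 − 39.78 = 38.22 → 38
After the shade: rgb(69, 47, 38) = #452f26.
Per channel, c → c + 0.8(128 − c):
  R: 69 + 0.8×(128−69) = 69 + 47.2 = 116.2 → 116
  G: 47 + 0.8×(128−47) = 47 + 64.8 = 111.8 → 112
  B: 38 + 72 = 110 → 110
rgb(116, 112, 110) = #74706e.

#74706e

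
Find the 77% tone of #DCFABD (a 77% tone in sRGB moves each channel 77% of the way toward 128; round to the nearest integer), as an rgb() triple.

#DCFABD is rgb(220, 250, 189).
Per channel, c → c + 0.77(128 − c):
  R: 220 − 70.84 = 149.16 → 149
  G: 250 + 0.77×(128−250) = 250 − 93.94 = 156.06 → 156
  B: 189 + 0.77×(128−189) = 189 − 46.97 = 142.03 → 142

rgb(149, 156, 142)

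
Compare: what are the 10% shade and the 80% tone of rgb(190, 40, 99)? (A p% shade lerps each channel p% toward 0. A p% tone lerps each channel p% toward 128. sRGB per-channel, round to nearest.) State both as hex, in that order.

10% shade:
  R: 190 − 19 = 171 → 171
  G: 40 + 0.1×(0−40) = 40 − 4 = 36 → 36
  B: 99 + 0.1×(0−99) = 99 − 9.9 = 89.1 → 89
  → #AB2459
80% tone:
  R: 190 + 0.8×(128−190) = 190 − 49.6 = 140.4 → 140
  G: 40 + 0.8×(128−40) = 40 + 70.4 = 110.4 → 110
  B: 99 + 23.2 = 122.2 → 122
  → #8C6E7A

#AB2459, #8C6E7A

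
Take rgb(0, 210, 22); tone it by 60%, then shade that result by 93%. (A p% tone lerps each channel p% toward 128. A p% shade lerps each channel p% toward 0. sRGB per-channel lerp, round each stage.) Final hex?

Per channel, c → c + 0.6(128 − c):
  R: 0 + 76.8 = 76.8 → 77
  G: 210 − 49.2 = 160.8 → 161
  B: 22 + 0.6×(128−22) = 22 + 63.6 = 85.6 → 86
After the tone: rgb(77, 161, 86) = #4DA156.
A 93% shade moves each channel 93% toward 0:
  R: 77 − 71.61 = 5.39 → 5
  G: 161 + 0.93×(0−161) = 161 − 149.73 = 11.27 → 11
  B: 86 − 79.98 = 6.02 → 6
rgb(5, 11, 6) = #050B06.

#050B06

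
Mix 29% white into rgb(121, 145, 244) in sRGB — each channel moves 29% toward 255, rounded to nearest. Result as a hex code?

Lerp each channel 29% toward 255:
  R: 121 + 38.86 = 159.86 → 160
  G: 145 + 0.29×(255−145) = 145 + 31.9 = 176.9 → 177
  B: 244 + 0.29×(255−244) = 244 + 3.19 = 247.19 → 247
rgb(160, 177, 247) = #a0b1f7.

#a0b1f7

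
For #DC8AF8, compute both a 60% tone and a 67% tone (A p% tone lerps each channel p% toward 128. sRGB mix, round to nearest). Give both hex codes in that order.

#A584B0, #9E83A8

#DC8AF8 is rgb(220, 138, 248).
60% tone:
  R: 220 + 0.6×(128−220) = 220 − 55.2 = 164.8 → 165
  G: 138 + 0.6×(128−138) = 138 − 6 = 132 → 132
  B: 248 + 0.6×(128−248) = 248 − 72 = 176 → 176
  → #A584B0
67% tone:
  R: 220 + 0.67×(128−220) = 220 − 61.64 = 158.36 → 158
  G: 138 + 0.67×(128−138) = 138 − 6.7 = 131.3 → 131
  B: 248 − 80.4 = 167.6 → 168
  → #9E83A8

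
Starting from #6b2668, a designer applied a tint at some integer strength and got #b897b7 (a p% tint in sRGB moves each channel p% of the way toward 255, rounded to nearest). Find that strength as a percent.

#6b2668 is rgb(107, 38, 104); #b897b7 is rgb(184, 151, 183).
On the G channel (widest range): 151 ≈ 38 + (p/100)(255 − 38), so p ≈ 100×(151 − 38)/(255 − 38) = 11300/217 = 52.07.
p = 52 reproduces all three channels after rounding.

52%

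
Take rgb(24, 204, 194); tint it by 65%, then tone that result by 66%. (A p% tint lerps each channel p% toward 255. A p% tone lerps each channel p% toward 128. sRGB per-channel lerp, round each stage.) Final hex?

#90a5a4

A 65% tint moves each channel 65% toward 255:
  R: 24 + 150.15 = 174.15 → 174
  G: 204 + 0.65×(255−204) = 204 + 33.15 = 237.15 → 237
  B: 194 + 0.65×(255−194) = 194 + 39.65 = 233.65 → 234
After the tint: rgb(174, 237, 234) = #aeedea.
A 66% tone moves each channel 66% toward 128:
  R: 174 − 30.36 = 143.64 → 144
  G: 237 + 0.66×(128−237) = 237 − 71.94 = 165.06 → 165
  B: 234 + 0.66×(128−234) = 234 − 69.96 = 164.04 → 164
rgb(144, 165, 164) = #90a5a4.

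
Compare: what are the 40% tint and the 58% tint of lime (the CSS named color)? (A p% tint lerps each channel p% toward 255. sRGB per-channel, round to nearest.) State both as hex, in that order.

#66FF66, #94FF94

CSS lime is rgb(0, 255, 0).
40% tint:
  R: 0 + 102 = 102 → 102
  G: 255 + 0.4×(255−255) = 255 + 0 = 255 → 255
  B: 0 + 0.4×(255−0) = 0 + 102 = 102 → 102
  → #66FF66
58% tint:
  R: 0 + 0.58×(255−0) = 0 + 147.9 = 147.9 → 148
  G: 255 + 0.58×(255−255) = 255 + 0 = 255 → 255
  B: 0 + 147.9 = 147.9 → 148
  → #94FF94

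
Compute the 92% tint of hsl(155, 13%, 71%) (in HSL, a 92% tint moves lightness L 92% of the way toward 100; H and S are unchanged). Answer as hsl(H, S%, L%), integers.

L moves 92% from 71 toward 100: 71 + 26.68 = 97.68 → 98.
H and S are unchanged.

hsl(155, 13%, 98%)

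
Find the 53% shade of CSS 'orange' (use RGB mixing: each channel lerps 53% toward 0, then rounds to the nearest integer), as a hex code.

CSS orange is rgb(255, 165, 0).
Lerp each channel 53% toward 0:
  R: 255 − 135.15 = 119.85 → 120
  G: 165 + 0.53×(0−165) = 165 − 87.45 = 77.55 → 78
  B: 0 + 0.53×(0−0) = 0 + 0 = 0 → 0
rgb(120, 78, 0) = #784E00.

#784E00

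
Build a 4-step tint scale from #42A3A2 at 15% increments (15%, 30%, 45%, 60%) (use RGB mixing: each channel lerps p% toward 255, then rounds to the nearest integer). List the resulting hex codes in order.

#42A3A2 is rgb(66, 163, 162).
15%: (66 + 28.35 = 94.35→94, 163 + 13.8 = 176.8→177, 162 + 13.95 = 175.95→176) → #5EB1B0
30%: (66 + 56.7 = 122.7→123, 163 + 27.6 = 190.6→191, 162 + 27.9 = 189.9→190) → #7BBFBE
45%: (66 + 85.05 = 151.05→151, 163 + 41.4 = 204.4→204, 162 + 41.85 = 203.85→204) → #97CCCC
60%: (66 + 113.4 = 179.4→179, 163 + 55.2 = 218.2→218, 162 + 55.8 = 217.8→218) → #B3DADA

#5EB1B0, #7BBFBE, #97CCCC, #B3DADA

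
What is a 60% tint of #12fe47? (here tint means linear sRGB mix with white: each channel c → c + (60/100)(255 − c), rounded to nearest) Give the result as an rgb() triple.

#12fe47 is rgb(18, 254, 71).
A 60% tint moves each channel 60% toward 255:
  R: 18 + 0.6×(255−18) = 18 + 142.2 = 160.2 → 160
  G: 254 + 0.6×(255−254) = 254 + 0.6 = 254.6 → 255
  B: 71 + 110.4 = 181.4 → 181

rgb(160, 255, 181)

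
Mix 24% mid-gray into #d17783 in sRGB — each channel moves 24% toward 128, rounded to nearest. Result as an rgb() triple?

rgb(190, 121, 130)

#d17783 is rgb(209, 119, 131).
A 24% tone moves each channel 24% toward 128:
  R: 209 + 0.24×(128−209) = 209 − 19.44 = 189.56 → 190
  G: 119 + 2.16 = 121.16 → 121
  B: 131 + 0.24×(128−131) = 131 − 0.72 = 130.28 → 130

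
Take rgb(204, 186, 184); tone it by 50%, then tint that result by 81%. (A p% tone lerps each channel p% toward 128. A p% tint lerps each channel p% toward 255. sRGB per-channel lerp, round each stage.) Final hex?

Lerp each channel 50% toward 128:
  R: 204 + 0.5×(128−204) = 204 − 38 = 166 → 166
  G: 186 − 29 = 157 → 157
  B: 184 − 28 = 156 → 156
After the tone: rgb(166, 157, 156) = #a69d9c.
Lerp each channel 81% toward 255:
  R: 166 + 72.09 = 238.09 → 238
  G: 157 + 79.38 = 236.38 → 236
  B: 156 + 80.19 = 236.19 → 236
rgb(238, 236, 236) = #eeecec.

#eeecec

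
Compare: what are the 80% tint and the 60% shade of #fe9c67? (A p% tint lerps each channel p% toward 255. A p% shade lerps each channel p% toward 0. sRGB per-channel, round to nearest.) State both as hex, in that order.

#ffebe1, #663e29

#fe9c67 is rgb(254, 156, 103).
80% tint:
  R: 254 + 0.8 = 254.8 → 255
  G: 156 + 0.8×(255−156) = 156 + 79.2 = 235.2 → 235
  B: 103 + 121.6 = 224.6 → 225
  → #ffebe1
60% shade:
  R: 254 − 152.4 = 101.6 → 102
  G: 156 + 0.6×(0−156) = 156 − 93.6 = 62.4 → 62
  B: 103 + 0.6×(0−103) = 103 − 61.8 = 41.2 → 41
  → #663e29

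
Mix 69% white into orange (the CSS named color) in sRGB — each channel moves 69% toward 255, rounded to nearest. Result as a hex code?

CSS orange is rgb(255, 165, 0).
A 69% tint moves each channel 69% toward 255:
  R: 255 + 0.69×(255−255) = 255 + 0 = 255 → 255
  G: 165 + 0.69×(255−165) = 165 + 62.1 = 227.1 → 227
  B: 0 + 0.69×(255−0) = 0 + 175.95 = 175.95 → 176
rgb(255, 227, 176) = #FFE3B0.

#FFE3B0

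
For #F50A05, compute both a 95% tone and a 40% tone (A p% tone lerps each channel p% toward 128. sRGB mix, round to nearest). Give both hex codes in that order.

#867A7A, #C63936

#F50A05 is rgb(245, 10, 5).
95% tone:
  R: 245 + 0.95×(128−245) = 245 − 111.15 = 133.85 → 134
  G: 10 + 112.1 = 122.1 → 122
  B: 5 + 0.95×(128−5) = 5 + 116.85 = 121.85 → 122
  → #867A7A
40% tone:
  R: 245 + 0.4×(128−245) = 245 − 46.8 = 198.2 → 198
  G: 10 + 47.2 = 57.2 → 57
  B: 5 + 49.2 = 54.2 → 54
  → #C63936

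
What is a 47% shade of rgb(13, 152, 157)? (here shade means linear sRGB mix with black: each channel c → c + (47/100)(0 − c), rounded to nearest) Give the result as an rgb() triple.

A 47% shade moves each channel 47% toward 0:
  R: 13 + 0.47×(0−13) = 13 − 6.11 = 6.89 → 7
  G: 152 + 0.47×(0−152) = 152 − 71.44 = 80.56 → 81
  B: 157 − 73.79 = 83.21 → 83

rgb(7, 81, 83)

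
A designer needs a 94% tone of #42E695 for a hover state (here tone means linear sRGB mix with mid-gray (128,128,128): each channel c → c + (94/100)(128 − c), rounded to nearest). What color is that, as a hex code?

#42E695 is rgb(66, 230, 149).
A 94% tone moves each channel 94% toward 128:
  R: 66 + 0.94×(128−66) = 66 + 58.28 = 124.28 → 124
  G: 230 + 0.94×(128−230) = 230 − 95.88 = 134.12 → 134
  B: 149 + 0.94×(128−149) = 149 − 19.74 = 129.26 → 129
rgb(124, 134, 129) = #7C8681.

#7C8681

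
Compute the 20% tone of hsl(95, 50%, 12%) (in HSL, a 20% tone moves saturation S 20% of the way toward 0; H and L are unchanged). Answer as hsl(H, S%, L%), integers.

hsl(95, 40%, 12%)

S moves 20% from 50 toward 0: 50 − 10 = 40 → 40.
H and L are unchanged.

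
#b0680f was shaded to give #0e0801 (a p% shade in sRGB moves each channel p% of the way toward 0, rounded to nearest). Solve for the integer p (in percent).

92%

#b0680f is rgb(176, 104, 15); #0e0801 is rgb(14, 8, 1).
On the R channel (widest range): 14 ≈ 176 + (p/100)(0 − 176), so p ≈ 100×(14 − 176)/(0 − 176) = -16200/-176 = 92.05.
p = 92 reproduces all three channels after rounding.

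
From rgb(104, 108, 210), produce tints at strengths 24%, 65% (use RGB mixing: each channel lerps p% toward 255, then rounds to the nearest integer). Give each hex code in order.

24%: (104 + 36.24 = 140.24→140, 108 + 35.28 = 143.28→143, 210 + 10.8 = 220.8→221) → #8c8fdd
65%: (104 + 98.15 = 202.15→202, 108 + 95.55 = 203.55→204, 210 + 29.25 = 239.25→239) → #caccef

#8c8fdd, #caccef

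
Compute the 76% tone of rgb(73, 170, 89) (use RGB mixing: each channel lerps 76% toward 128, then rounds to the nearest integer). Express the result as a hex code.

A 76% tone moves each channel 76% toward 128:
  R: 73 + 0.76×(128−73) = 73 + 41.8 = 114.8 → 115
  G: 170 + 0.76×(128−170) = 170 − 31.92 = 138.08 → 138
  B: 89 + 0.76×(128−89) = 89 + 29.64 = 118.64 → 119
rgb(115, 138, 119) = #738A77.

#738A77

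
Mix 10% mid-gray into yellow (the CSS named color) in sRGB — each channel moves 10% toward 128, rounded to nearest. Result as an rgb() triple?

rgb(242, 242, 13)

CSS yellow is rgb(255, 255, 0).
Per channel, c → c + 0.1(128 − c):
  R: 255 − 12.7 = 242.3 → 242
  G: 255 + 0.1×(128−255) = 255 − 12.7 = 242.3 → 242
  B: 0 + 12.8 = 12.8 → 13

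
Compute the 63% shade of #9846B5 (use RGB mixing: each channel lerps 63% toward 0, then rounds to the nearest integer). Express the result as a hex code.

#381A43

#9846B5 is rgb(152, 70, 181).
Per channel, c → c + 0.63(0 − c):
  R: 152 + 0.63×(0−152) = 152 − 95.76 = 56.24 → 56
  G: 70 − 44.1 = 25.9 → 26
  B: 181 + 0.63×(0−181) = 181 − 114.03 = 66.97 → 67
rgb(56, 26, 67) = #381A43.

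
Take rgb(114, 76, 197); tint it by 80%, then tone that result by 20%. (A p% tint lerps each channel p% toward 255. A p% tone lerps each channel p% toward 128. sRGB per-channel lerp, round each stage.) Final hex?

#cfc9dc

An 80% tint moves each channel 80% toward 255:
  R: 114 + 112.8 = 226.8 → 227
  G: 76 + 143.2 = 219.2 → 219
  B: 197 + 0.8×(255−197) = 197 + 46.4 = 243.4 → 243
After the tint: rgb(227, 219, 243) = #e3dbf3.
A 20% tone moves each channel 20% toward 128:
  R: 227 − 19.8 = 207.2 → 207
  G: 219 − 18.2 = 200.8 → 201
  B: 243 − 23 = 220 → 220
rgb(207, 201, 220) = #cfc9dc.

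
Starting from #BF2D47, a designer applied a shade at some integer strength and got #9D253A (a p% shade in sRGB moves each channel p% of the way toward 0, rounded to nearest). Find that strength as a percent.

#BF2D47 is rgb(191, 45, 71); #9D253A is rgb(157, 37, 58).
On the R channel (widest range): 157 ≈ 191 + (p/100)(0 − 191), so p ≈ 100×(157 − 191)/(0 − 191) = -3400/-191 = 17.80.
p = 18 reproduces all three channels after rounding.

18%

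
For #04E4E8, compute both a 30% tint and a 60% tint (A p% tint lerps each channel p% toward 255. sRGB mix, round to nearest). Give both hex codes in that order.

#04E4E8 is rgb(4, 228, 232).
30% tint:
  R: 4 + 75.3 = 79.3 → 79
  G: 228 + 8.1 = 236.1 → 236
  B: 232 + 6.9 = 238.9 → 239
  → #4FECEF
60% tint:
  R: 4 + 150.6 = 154.6 → 155
  G: 228 + 0.6×(255−228) = 228 + 16.2 = 244.2 → 244
  B: 232 + 13.8 = 245.8 → 246
  → #9BF4F6

#4FECEF, #9BF4F6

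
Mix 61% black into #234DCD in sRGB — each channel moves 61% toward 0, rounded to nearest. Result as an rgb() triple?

#234DCD is rgb(35, 77, 205).
A 61% shade moves each channel 61% toward 0:
  R: 35 − 21.35 = 13.65 → 14
  G: 77 + 0.61×(0−77) = 77 − 46.97 = 30.03 → 30
  B: 205 + 0.61×(0−205) = 205 − 125.05 = 79.95 → 80

rgb(14, 30, 80)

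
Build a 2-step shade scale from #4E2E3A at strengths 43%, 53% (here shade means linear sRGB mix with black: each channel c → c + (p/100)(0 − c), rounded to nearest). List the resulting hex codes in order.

#4E2E3A is rgb(78, 46, 58).
43%: (78 − 33.54 = 44.46→44, 46 − 19.78 = 26.22→26, 58 − 24.94 = 33.06→33) → #2C1A21
53%: (78 − 41.34 = 36.66→37, 46 − 24.38 = 21.62→22, 58 − 30.74 = 27.26→27) → #25161B

#2C1A21, #25161B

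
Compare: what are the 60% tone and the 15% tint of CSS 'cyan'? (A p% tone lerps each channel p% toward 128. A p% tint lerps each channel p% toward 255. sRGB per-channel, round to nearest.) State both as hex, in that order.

CSS cyan is rgb(0, 255, 255).
60% tone:
  R: 0 + 76.8 = 76.8 → 77
  G: 255 + 0.6×(128−255) = 255 − 76.2 = 178.8 → 179
  B: 255 + 0.6×(128−255) = 255 − 76.2 = 178.8 → 179
  → #4DB3B3
15% tint:
  R: 0 + 38.25 = 38.25 → 38
  G: 255 + 0 = 255 → 255
  B: 255 + 0.15×(255−255) = 255 + 0 = 255 → 255
  → #26FFFF

#4DB3B3, #26FFFF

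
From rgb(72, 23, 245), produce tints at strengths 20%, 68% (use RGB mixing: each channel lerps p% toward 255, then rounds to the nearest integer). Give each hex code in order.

20%: (72 + 36.6 = 108.6→109, 23 + 46.4 = 69.4→69, 245 + 2 = 247→247) → #6d45f7
68%: (72 + 124.44 = 196.44→196, 23 + 157.76 = 180.76→181, 245 + 6.8 = 251.8→252) → #c4b5fc

#6d45f7, #c4b5fc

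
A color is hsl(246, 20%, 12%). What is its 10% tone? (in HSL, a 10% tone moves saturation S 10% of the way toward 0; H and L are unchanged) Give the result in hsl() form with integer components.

S moves 10% from 20 toward 0: 20 − 2 = 18 → 18.
H and L are unchanged.

hsl(246, 18%, 12%)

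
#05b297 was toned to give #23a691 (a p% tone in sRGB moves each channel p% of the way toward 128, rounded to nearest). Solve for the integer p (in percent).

#05b297 is rgb(5, 178, 151); #23a691 is rgb(35, 166, 145).
On the R channel (widest range): 35 ≈ 5 + (p/100)(128 − 5), so p ≈ 100×(35 − 5)/(128 − 5) = 3000/123 = 24.39.
p = 24 reproduces all three channels after rounding.

24%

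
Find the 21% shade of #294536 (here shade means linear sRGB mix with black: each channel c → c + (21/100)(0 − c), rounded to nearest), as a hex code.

#294536 is rgb(41, 69, 54).
Per channel, c → c + 0.21(0 − c):
  R: 41 + 0.21×(0−41) = 41 − 8.61 = 32.39 → 32
  G: 69 + 0.21×(0−69) = 69 − 14.49 = 54.51 → 55
  B: 54 − 11.34 = 42.66 → 43
rgb(32, 55, 43) = #20372B.

#20372B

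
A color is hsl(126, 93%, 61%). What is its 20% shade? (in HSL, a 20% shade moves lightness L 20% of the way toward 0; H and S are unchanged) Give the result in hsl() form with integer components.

hsl(126, 93%, 49%)

L moves 20% from 61 toward 0: 61 − 12.2 = 48.8 → 49.
H and S are unchanged.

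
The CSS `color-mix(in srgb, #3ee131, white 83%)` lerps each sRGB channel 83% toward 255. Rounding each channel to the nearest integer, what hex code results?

#3ee131 is rgb(62, 225, 49).
An 83% tint moves each channel 83% toward 255:
  R: 62 + 0.83×(255−62) = 62 + 160.19 = 222.19 → 222
  G: 225 + 0.83×(255−225) = 225 + 24.9 = 249.9 → 250
  B: 49 + 0.83×(255−49) = 49 + 170.98 = 219.98 → 220
rgb(222, 250, 220) = #defadc.

#defadc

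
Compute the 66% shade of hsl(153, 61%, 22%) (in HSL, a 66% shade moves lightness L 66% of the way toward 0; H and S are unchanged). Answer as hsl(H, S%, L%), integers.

L moves 66% from 22 toward 0: 22 − 14.52 = 7.48 → 7.
H and S are unchanged.

hsl(153, 61%, 7%)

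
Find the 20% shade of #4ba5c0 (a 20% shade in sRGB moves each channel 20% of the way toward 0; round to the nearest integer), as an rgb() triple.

#4ba5c0 is rgb(75, 165, 192).
Per channel, c → c + 0.2(0 − c):
  R: 75 + 0.2×(0−75) = 75 − 15 = 60 → 60
  G: 165 − 33 = 132 → 132
  B: 192 + 0.2×(0−192) = 192 − 38.4 = 153.6 → 154

rgb(60, 132, 154)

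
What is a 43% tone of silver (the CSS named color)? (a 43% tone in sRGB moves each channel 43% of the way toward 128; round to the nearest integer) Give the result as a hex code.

#A4A4A4

CSS silver is rgb(192, 192, 192).
A 43% tone moves each channel 43% toward 128:
  R: 192 − 27.52 = 164.48 → 164
  G: 192 + 0.43×(128−192) = 192 − 27.52 = 164.48 → 164
  B: 192 − 27.52 = 164.48 → 164
rgb(164, 164, 164) = #A4A4A4.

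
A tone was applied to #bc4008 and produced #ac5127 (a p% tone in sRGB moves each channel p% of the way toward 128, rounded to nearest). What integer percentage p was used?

#bc4008 is rgb(188, 64, 8); #ac5127 is rgb(172, 81, 39).
On the B channel (widest range): 39 ≈ 8 + (p/100)(128 − 8), so p ≈ 100×(39 − 8)/(128 − 8) = 3100/120 = 25.83.
p = 26 reproduces all three channels after rounding.

26%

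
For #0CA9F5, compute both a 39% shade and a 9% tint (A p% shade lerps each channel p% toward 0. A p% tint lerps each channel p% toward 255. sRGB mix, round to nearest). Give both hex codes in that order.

#076795, #22B1F6

#0CA9F5 is rgb(12, 169, 245).
39% shade:
  R: 12 + 0.39×(0−12) = 12 − 4.68 = 7.32 → 7
  G: 169 + 0.39×(0−169) = 169 − 65.91 = 103.09 → 103
  B: 245 + 0.39×(0−245) = 245 − 95.55 = 149.45 → 149
  → #076795
9% tint:
  R: 12 + 0.09×(255−12) = 12 + 21.87 = 33.87 → 34
  G: 169 + 7.74 = 176.74 → 177
  B: 245 + 0.09×(255−245) = 245 + 0.9 = 245.9 → 246
  → #22B1F6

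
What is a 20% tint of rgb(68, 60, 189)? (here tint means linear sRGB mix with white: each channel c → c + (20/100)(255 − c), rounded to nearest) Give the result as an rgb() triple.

A 20% tint moves each channel 20% toward 255:
  R: 68 + 0.2×(255−68) = 68 + 37.4 = 105.4 → 105
  G: 60 + 0.2×(255−60) = 60 + 39 = 99 → 99
  B: 189 + 13.2 = 202.2 → 202

rgb(105, 99, 202)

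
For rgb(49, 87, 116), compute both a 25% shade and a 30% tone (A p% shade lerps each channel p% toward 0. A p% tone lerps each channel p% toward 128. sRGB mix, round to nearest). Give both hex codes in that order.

25% shade:
  R: 49 + 0.25×(0−49) = 49 − 12.25 = 36.75 → 37
  G: 87 − 21.75 = 65.25 → 65
  B: 116 − 29 = 87 → 87
  → #254157
30% tone:
  R: 49 + 23.7 = 72.7 → 73
  G: 87 + 0.3×(128−87) = 87 + 12.3 = 99.3 → 99
  B: 116 + 0.3×(128−116) = 116 + 3.6 = 119.6 → 120
  → #496378

#254157, #496378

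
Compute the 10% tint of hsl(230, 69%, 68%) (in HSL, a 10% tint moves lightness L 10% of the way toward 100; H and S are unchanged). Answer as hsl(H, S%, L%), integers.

hsl(230, 69%, 71%)

L moves 10% from 68 toward 100: 68 + 3.2 = 71.2 → 71.
H and S are unchanged.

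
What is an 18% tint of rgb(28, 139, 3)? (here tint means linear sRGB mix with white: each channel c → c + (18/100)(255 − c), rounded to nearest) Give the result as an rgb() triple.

An 18% tint moves each channel 18% toward 255:
  R: 28 + 40.86 = 68.86 → 69
  G: 139 + 0.18×(255−139) = 139 + 20.88 = 159.88 → 160
  B: 3 + 45.36 = 48.36 → 48

rgb(69, 160, 48)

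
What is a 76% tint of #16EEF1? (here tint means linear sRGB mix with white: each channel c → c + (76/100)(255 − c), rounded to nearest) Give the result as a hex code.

#C7FBFC

#16EEF1 is rgb(22, 238, 241).
Per channel, c → c + 0.76(255 − c):
  R: 22 + 177.08 = 199.08 → 199
  G: 238 + 0.76×(255−238) = 238 + 12.92 = 250.92 → 251
  B: 241 + 10.64 = 251.64 → 252
rgb(199, 251, 252) = #C7FBFC.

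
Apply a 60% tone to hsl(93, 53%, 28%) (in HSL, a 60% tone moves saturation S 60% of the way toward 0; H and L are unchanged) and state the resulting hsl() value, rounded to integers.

S moves 60% from 53 toward 0: 53 − 31.8 = 21.2 → 21.
H and L are unchanged.

hsl(93, 21%, 28%)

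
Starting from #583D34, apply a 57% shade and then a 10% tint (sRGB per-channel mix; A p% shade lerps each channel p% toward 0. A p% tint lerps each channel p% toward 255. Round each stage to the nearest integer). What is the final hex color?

#3C312D

#583D34 is rgb(88, 61, 52).
Lerp each channel 57% toward 0:
  R: 88 − 50.16 = 37.84 → 38
  G: 61 + 0.57×(0−61) = 61 − 34.77 = 26.23 → 26
  B: 52 − 29.64 = 22.36 → 22
After the shade: rgb(38, 26, 22) = #261A16.
Per channel, c → c + 0.1(255 − c):
  R: 38 + 0.1×(255−38) = 38 + 21.7 = 59.7 → 60
  G: 26 + 0.1×(255−26) = 26 + 22.9 = 48.9 → 49
  B: 22 + 0.1×(255−22) = 22 + 23.3 = 45.3 → 45
rgb(60, 49, 45) = #3C312D.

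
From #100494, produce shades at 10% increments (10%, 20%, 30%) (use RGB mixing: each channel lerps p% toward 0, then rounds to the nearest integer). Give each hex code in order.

#0e0485, #0d0376, #0b0368

#100494 is rgb(16, 4, 148).
10%: (16 − 1.6 = 14.4→14, 4→4, 148 − 14.8 = 133.2→133) → #0e0485
20%: (16 − 3.2 = 12.8→13, 4 − 0.8 = 3.2→3, 148 − 29.6 = 118.4→118) → #0d0376
30%: (16 − 4.8 = 11.2→11, 4 − 1.2 = 2.8→3, 148 − 44.4 = 103.6→104) → #0b0368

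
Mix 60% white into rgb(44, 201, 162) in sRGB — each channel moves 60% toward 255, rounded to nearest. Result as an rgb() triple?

Per channel, c → c + 0.6(255 − c):
  R: 44 + 126.6 = 170.6 → 171
  G: 201 + 32.4 = 233.4 → 233
  B: 162 + 0.6×(255−162) = 162 + 55.8 = 217.8 → 218

rgb(171, 233, 218)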